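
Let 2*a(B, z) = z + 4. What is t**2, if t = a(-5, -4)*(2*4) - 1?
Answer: 1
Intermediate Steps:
a(B, z) = 2 + z/2 (a(B, z) = (z + 4)/2 = (4 + z)/2 = 2 + z/2)
t = -1 (t = (2 + (1/2)*(-4))*(2*4) - 1 = (2 - 2)*8 - 1 = 0*8 - 1 = 0 - 1 = -1)
t**2 = (-1)**2 = 1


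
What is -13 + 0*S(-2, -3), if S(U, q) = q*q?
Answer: -13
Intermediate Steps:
S(U, q) = q²
-13 + 0*S(-2, -3) = -13 + 0*(-3)² = -13 + 0*9 = -13 + 0 = -13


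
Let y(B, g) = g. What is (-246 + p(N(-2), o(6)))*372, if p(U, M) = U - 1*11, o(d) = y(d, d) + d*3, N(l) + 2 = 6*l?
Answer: -100812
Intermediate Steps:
N(l) = -2 + 6*l
o(d) = 4*d (o(d) = d + d*3 = d + 3*d = 4*d)
p(U, M) = -11 + U (p(U, M) = U - 11 = -11 + U)
(-246 + p(N(-2), o(6)))*372 = (-246 + (-11 + (-2 + 6*(-2))))*372 = (-246 + (-11 + (-2 - 12)))*372 = (-246 + (-11 - 14))*372 = (-246 - 25)*372 = -271*372 = -100812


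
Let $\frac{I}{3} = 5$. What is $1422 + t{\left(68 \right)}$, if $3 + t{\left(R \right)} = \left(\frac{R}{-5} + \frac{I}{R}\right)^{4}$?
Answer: $\frac{447179452786801}{13363360000} \approx 33463.0$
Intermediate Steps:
$I = 15$ ($I = 3 \cdot 5 = 15$)
$t{\left(R \right)} = -3 + \left(\frac{15}{R} - \frac{R}{5}\right)^{4}$ ($t{\left(R \right)} = -3 + \left(\frac{R}{-5} + \frac{15}{R}\right)^{4} = -3 + \left(R \left(- \frac{1}{5}\right) + \frac{15}{R}\right)^{4} = -3 + \left(- \frac{R}{5} + \frac{15}{R}\right)^{4} = -3 + \left(\frac{15}{R} - \frac{R}{5}\right)^{4}$)
$1422 + t{\left(68 \right)} = 1422 - \left(3 - \frac{\left(-75 + 68^{2}\right)^{4}}{625 \cdot 21381376}\right) = 1422 - \left(3 - \frac{\left(-75 + 4624\right)^{4}}{13363360000}\right) = 1422 - \left(3 - \frac{4549^{4}}{13363360000}\right) = 1422 - \left(3 - \frac{428216844946801}{13363360000}\right) = 1422 + \left(-3 + \frac{428216844946801}{13363360000}\right) = 1422 + \frac{428176754866801}{13363360000} = \frac{447179452786801}{13363360000}$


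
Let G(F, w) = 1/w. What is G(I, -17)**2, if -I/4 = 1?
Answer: 1/289 ≈ 0.0034602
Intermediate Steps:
I = -4 (I = -4*1 = -4)
G(I, -17)**2 = (1/(-17))**2 = (-1/17)**2 = 1/289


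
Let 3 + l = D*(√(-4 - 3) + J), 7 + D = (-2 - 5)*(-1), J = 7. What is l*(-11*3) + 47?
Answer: 146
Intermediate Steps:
D = 0 (D = -7 + (-2 - 5)*(-1) = -7 - 7*(-1) = -7 + 7 = 0)
l = -3 (l = -3 + 0*(√(-4 - 3) + 7) = -3 + 0*(√(-7) + 7) = -3 + 0*(I*√7 + 7) = -3 + 0*(7 + I*√7) = -3 + 0 = -3)
l*(-11*3) + 47 = -(-33)*3 + 47 = -3*(-33) + 47 = 99 + 47 = 146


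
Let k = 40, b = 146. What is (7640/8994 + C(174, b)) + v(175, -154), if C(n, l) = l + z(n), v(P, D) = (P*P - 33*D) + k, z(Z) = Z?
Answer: 162197119/4497 ≈ 36068.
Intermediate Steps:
v(P, D) = 40 + P² - 33*D (v(P, D) = (P*P - 33*D) + 40 = (P² - 33*D) + 40 = 40 + P² - 33*D)
C(n, l) = l + n
(7640/8994 + C(174, b)) + v(175, -154) = (7640/8994 + (146 + 174)) + (40 + 175² - 33*(-154)) = (7640*(1/8994) + 320) + (40 + 30625 + 5082) = (3820/4497 + 320) + 35747 = 1442860/4497 + 35747 = 162197119/4497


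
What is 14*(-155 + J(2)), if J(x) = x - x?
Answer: -2170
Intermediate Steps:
J(x) = 0
14*(-155 + J(2)) = 14*(-155 + 0) = 14*(-155) = -2170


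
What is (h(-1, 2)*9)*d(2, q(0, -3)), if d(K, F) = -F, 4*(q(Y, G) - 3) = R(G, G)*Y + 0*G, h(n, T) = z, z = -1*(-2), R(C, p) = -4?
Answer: -54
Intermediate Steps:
z = 2
h(n, T) = 2
q(Y, G) = 3 - Y (q(Y, G) = 3 + (-4*Y + 0*G)/4 = 3 + (-4*Y + 0)/4 = 3 + (-4*Y)/4 = 3 - Y)
(h(-1, 2)*9)*d(2, q(0, -3)) = (2*9)*(-(3 - 1*0)) = 18*(-(3 + 0)) = 18*(-1*3) = 18*(-3) = -54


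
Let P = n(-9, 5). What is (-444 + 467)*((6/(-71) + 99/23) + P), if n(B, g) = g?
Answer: 15056/71 ≈ 212.06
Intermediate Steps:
P = 5
(-444 + 467)*((6/(-71) + 99/23) + P) = (-444 + 467)*((6/(-71) + 99/23) + 5) = 23*((6*(-1/71) + 99*(1/23)) + 5) = 23*((-6/71 + 99/23) + 5) = 23*(6891/1633 + 5) = 23*(15056/1633) = 15056/71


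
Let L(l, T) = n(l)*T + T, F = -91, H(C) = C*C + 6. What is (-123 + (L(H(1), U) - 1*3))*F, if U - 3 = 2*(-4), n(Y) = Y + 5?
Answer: 17381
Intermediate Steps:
n(Y) = 5 + Y
H(C) = 6 + C² (H(C) = C² + 6 = 6 + C²)
U = -5 (U = 3 + 2*(-4) = 3 - 8 = -5)
L(l, T) = T + T*(5 + l) (L(l, T) = (5 + l)*T + T = T*(5 + l) + T = T + T*(5 + l))
(-123 + (L(H(1), U) - 1*3))*F = (-123 + (-5*(6 + (6 + 1²)) - 1*3))*(-91) = (-123 + (-5*(6 + (6 + 1)) - 3))*(-91) = (-123 + (-5*(6 + 7) - 3))*(-91) = (-123 + (-5*13 - 3))*(-91) = (-123 + (-65 - 3))*(-91) = (-123 - 68)*(-91) = -191*(-91) = 17381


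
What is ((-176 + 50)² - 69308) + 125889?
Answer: 72457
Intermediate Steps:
((-176 + 50)² - 69308) + 125889 = ((-126)² - 69308) + 125889 = (15876 - 69308) + 125889 = -53432 + 125889 = 72457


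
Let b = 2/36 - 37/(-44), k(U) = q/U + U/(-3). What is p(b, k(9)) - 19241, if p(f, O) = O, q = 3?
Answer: -57731/3 ≈ -19244.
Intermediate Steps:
k(U) = 3/U - U/3 (k(U) = 3/U + U/(-3) = 3/U + U*(-⅓) = 3/U - U/3)
b = 355/396 (b = 2*(1/36) - 37*(-1/44) = 1/18 + 37/44 = 355/396 ≈ 0.89646)
p(b, k(9)) - 19241 = (3/9 - ⅓*9) - 19241 = (3*(⅑) - 3) - 19241 = (⅓ - 3) - 19241 = -8/3 - 19241 = -57731/3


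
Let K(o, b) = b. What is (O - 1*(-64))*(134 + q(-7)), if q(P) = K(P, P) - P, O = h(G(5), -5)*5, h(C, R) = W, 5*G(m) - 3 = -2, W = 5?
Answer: 11926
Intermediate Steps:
G(m) = ⅕ (G(m) = ⅗ + (⅕)*(-2) = ⅗ - ⅖ = ⅕)
h(C, R) = 5
O = 25 (O = 5*5 = 25)
q(P) = 0 (q(P) = P - P = 0)
(O - 1*(-64))*(134 + q(-7)) = (25 - 1*(-64))*(134 + 0) = (25 + 64)*134 = 89*134 = 11926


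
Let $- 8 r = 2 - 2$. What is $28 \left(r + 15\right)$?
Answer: $420$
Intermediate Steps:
$r = 0$ ($r = - \frac{2 - 2}{8} = \left(- \frac{1}{8}\right) 0 = 0$)
$28 \left(r + 15\right) = 28 \left(0 + 15\right) = 28 \cdot 15 = 420$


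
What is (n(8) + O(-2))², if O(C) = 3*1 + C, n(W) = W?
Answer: 81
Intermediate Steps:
O(C) = 3 + C
(n(8) + O(-2))² = (8 + (3 - 2))² = (8 + 1)² = 9² = 81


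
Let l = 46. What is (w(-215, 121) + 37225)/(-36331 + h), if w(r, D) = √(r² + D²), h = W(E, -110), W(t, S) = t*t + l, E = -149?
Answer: -37225/14084 - √60866/14084 ≈ -2.6606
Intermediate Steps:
W(t, S) = 46 + t² (W(t, S) = t*t + 46 = t² + 46 = 46 + t²)
h = 22247 (h = 46 + (-149)² = 46 + 22201 = 22247)
w(r, D) = √(D² + r²)
(w(-215, 121) + 37225)/(-36331 + h) = (√(121² + (-215)²) + 37225)/(-36331 + 22247) = (√(14641 + 46225) + 37225)/(-14084) = (√60866 + 37225)*(-1/14084) = (37225 + √60866)*(-1/14084) = -37225/14084 - √60866/14084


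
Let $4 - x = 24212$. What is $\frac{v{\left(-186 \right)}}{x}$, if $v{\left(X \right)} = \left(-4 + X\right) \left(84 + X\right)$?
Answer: $- \frac{285}{356} \approx -0.80056$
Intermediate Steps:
$x = -24208$ ($x = 4 - 24212 = -24208$)
$\frac{v{\left(-186 \right)}}{x} = \frac{-336 + \left(-186\right)^{2} + 80 \left(-186\right)}{-24208} = \left(-336 + 34596 - 14880\right) \left(- \frac{1}{24208}\right) = 19380 \left(- \frac{1}{24208}\right) = - \frac{285}{356}$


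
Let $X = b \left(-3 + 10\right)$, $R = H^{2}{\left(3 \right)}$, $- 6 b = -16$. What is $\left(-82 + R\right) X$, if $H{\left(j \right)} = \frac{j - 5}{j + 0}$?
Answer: $- \frac{41104}{27} \approx -1522.4$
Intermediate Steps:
$b = \frac{8}{3}$ ($b = \left(- \frac{1}{6}\right) \left(-16\right) = \frac{8}{3} \approx 2.6667$)
$H{\left(j \right)} = \frac{-5 + j}{j}$
$R = \frac{4}{9}$ ($R = \left(\frac{-5 + 3}{3}\right)^{2} = \left(\frac{1}{3} \left(-2\right)\right)^{2} = \left(- \frac{2}{3}\right)^{2} = \frac{4}{9} \approx 0.44444$)
$X = \frac{56}{3}$ ($X = \frac{8 \left(-3 + 10\right)}{3} = \frac{8}{3} \cdot 7 = \frac{56}{3} \approx 18.667$)
$\left(-82 + R\right) X = \left(-82 + \frac{4}{9}\right) \frac{56}{3} = \left(- \frac{734}{9}\right) \frac{56}{3} = - \frac{41104}{27}$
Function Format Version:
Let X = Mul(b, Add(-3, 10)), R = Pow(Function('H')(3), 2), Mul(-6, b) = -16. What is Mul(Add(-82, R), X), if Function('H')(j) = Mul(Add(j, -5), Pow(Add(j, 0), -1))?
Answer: Rational(-41104, 27) ≈ -1522.4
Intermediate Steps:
b = Rational(8, 3) (b = Mul(Rational(-1, 6), -16) = Rational(8, 3) ≈ 2.6667)
Function('H')(j) = Mul(Pow(j, -1), Add(-5, j)) (Function('H')(j) = Mul(Add(-5, j), Pow(j, -1)) = Mul(Pow(j, -1), Add(-5, j)))
R = Rational(4, 9) (R = Pow(Mul(Pow(3, -1), Add(-5, 3)), 2) = Pow(Mul(Rational(1, 3), -2), 2) = Pow(Rational(-2, 3), 2) = Rational(4, 9) ≈ 0.44444)
X = Rational(56, 3) (X = Mul(Rational(8, 3), Add(-3, 10)) = Mul(Rational(8, 3), 7) = Rational(56, 3) ≈ 18.667)
Mul(Add(-82, R), X) = Mul(Add(-82, Rational(4, 9)), Rational(56, 3)) = Mul(Rational(-734, 9), Rational(56, 3)) = Rational(-41104, 27)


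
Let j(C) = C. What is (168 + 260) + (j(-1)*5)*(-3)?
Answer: 443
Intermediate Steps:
(168 + 260) + (j(-1)*5)*(-3) = (168 + 260) - 1*5*(-3) = 428 - 5*(-3) = 428 + 15 = 443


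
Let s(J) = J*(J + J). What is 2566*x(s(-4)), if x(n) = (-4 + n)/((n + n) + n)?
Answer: 8981/12 ≈ 748.42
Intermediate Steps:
s(J) = 2*J**2 (s(J) = J*(2*J) = 2*J**2)
x(n) = (-4 + n)/(3*n) (x(n) = (-4 + n)/(2*n + n) = (-4 + n)/((3*n)) = (-4 + n)*(1/(3*n)) = (-4 + n)/(3*n))
2566*x(s(-4)) = 2566*((-4 + 2*(-4)**2)/(3*((2*(-4)**2)))) = 2566*((-4 + 2*16)/(3*((2*16)))) = 2566*((1/3)*(-4 + 32)/32) = 2566*((1/3)*(1/32)*28) = 2566*(7/24) = 8981/12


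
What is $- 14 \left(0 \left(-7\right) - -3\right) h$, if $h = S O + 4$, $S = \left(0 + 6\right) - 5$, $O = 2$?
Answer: $-252$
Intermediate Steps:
$S = 1$ ($S = 6 - 5 = 1$)
$h = 6$ ($h = 1 \cdot 2 + 4 = 2 + 4 = 6$)
$- 14 \left(0 \left(-7\right) - -3\right) h = - 14 \left(0 \left(-7\right) - -3\right) 6 = - 14 \left(0 + 3\right) 6 = \left(-14\right) 3 \cdot 6 = \left(-42\right) 6 = -252$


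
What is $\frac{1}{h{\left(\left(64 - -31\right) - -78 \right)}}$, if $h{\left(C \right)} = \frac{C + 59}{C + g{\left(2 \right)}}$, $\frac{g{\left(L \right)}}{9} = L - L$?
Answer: $\frac{173}{232} \approx 0.74569$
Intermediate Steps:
$g{\left(L \right)} = 0$ ($g{\left(L \right)} = 9 \left(L - L\right) = 9 \cdot 0 = 0$)
$h{\left(C \right)} = \frac{59 + C}{C}$ ($h{\left(C \right)} = \frac{C + 59}{C + 0} = \frac{59 + C}{C}$)
$\frac{1}{h{\left(\left(64 - -31\right) - -78 \right)}} = \frac{1}{\frac{1}{\left(64 - -31\right) - -78} \left(59 + \left(\left(64 - -31\right) - -78\right)\right)} = \frac{1}{\frac{1}{\left(64 + 31\right) + 78} \left(59 + \left(\left(64 + 31\right) + 78\right)\right)} = \frac{1}{\frac{1}{95 + 78} \left(59 + \left(95 + 78\right)\right)} = \frac{1}{\frac{1}{173} \left(59 + 173\right)} = \frac{1}{\frac{1}{173} \cdot 232} = \frac{1}{\frac{232}{173}} = \frac{173}{232}$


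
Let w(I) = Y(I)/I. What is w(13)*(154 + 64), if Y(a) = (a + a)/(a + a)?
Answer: 218/13 ≈ 16.769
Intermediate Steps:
Y(a) = 1 (Y(a) = (2*a)/((2*a)) = (2*a)*(1/(2*a)) = 1)
w(I) = 1/I
w(13)*(154 + 64) = (154 + 64)/13 = (1/13)*218 = 218/13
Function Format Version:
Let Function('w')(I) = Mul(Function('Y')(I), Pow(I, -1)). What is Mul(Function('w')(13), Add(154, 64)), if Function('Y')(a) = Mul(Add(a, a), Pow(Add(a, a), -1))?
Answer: Rational(218, 13) ≈ 16.769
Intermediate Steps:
Function('Y')(a) = 1 (Function('Y')(a) = Mul(Mul(2, a), Pow(Mul(2, a), -1)) = Mul(Mul(2, a), Mul(Rational(1, 2), Pow(a, -1))) = 1)
Function('w')(I) = Pow(I, -1) (Function('w')(I) = Mul(1, Pow(I, -1)) = Pow(I, -1))
Mul(Function('w')(13), Add(154, 64)) = Mul(Pow(13, -1), Add(154, 64)) = Mul(Rational(1, 13), 218) = Rational(218, 13)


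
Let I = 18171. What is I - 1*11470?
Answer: 6701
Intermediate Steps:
I - 1*11470 = 18171 - 1*11470 = 18171 - 11470 = 6701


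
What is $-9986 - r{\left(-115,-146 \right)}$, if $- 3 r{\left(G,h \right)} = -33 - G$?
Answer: $- \frac{29876}{3} \approx -9958.7$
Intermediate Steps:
$r{\left(G,h \right)} = 11 + \frac{G}{3}$ ($r{\left(G,h \right)} = - \frac{-33 - G}{3} = 11 + \frac{G}{3}$)
$-9986 - r{\left(-115,-146 \right)} = -9986 - \left(11 + \frac{1}{3} \left(-115\right)\right) = -9986 - \left(11 - \frac{115}{3}\right) = -9986 - - \frac{82}{3} = -9986 + \frac{82}{3} = - \frac{29876}{3}$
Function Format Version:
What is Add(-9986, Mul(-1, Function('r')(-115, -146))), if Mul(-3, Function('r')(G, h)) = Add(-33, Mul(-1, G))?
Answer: Rational(-29876, 3) ≈ -9958.7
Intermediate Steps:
Function('r')(G, h) = Add(11, Mul(Rational(1, 3), G)) (Function('r')(G, h) = Mul(Rational(-1, 3), Add(-33, Mul(-1, G))) = Add(11, Mul(Rational(1, 3), G)))
Add(-9986, Mul(-1, Function('r')(-115, -146))) = Add(-9986, Mul(-1, Add(11, Mul(Rational(1, 3), -115)))) = Add(-9986, Mul(-1, Add(11, Rational(-115, 3)))) = Add(-9986, Mul(-1, Rational(-82, 3))) = Add(-9986, Rational(82, 3)) = Rational(-29876, 3)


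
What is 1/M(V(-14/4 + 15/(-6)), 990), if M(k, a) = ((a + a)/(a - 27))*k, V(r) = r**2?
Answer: 107/7920 ≈ 0.013510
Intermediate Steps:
M(k, a) = 2*a*k/(-27 + a) (M(k, a) = ((2*a)/(-27 + a))*k = (2*a/(-27 + a))*k = 2*a*k/(-27 + a))
1/M(V(-14/4 + 15/(-6)), 990) = 1/(2*990*(-14/4 + 15/(-6))**2/(-27 + 990)) = 1/(2*990*(-14*1/4 + 15*(-1/6))**2/963) = 1/(2*990*(-7/2 - 5/2)**2*(1/963)) = 1/(2*990*(-6)**2*(1/963)) = 1/(2*990*36*(1/963)) = 1/(7920/107) = 107/7920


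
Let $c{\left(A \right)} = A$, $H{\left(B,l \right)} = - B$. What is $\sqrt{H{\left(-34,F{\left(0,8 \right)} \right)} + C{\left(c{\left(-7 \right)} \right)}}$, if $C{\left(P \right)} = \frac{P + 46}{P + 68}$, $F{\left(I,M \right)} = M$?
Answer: $\frac{\sqrt{128893}}{61} \approx 5.8855$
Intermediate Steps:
$C{\left(P \right)} = \frac{46 + P}{68 + P}$
$\sqrt{H{\left(-34,F{\left(0,8 \right)} \right)} + C{\left(c{\left(-7 \right)} \right)}} = \sqrt{\left(-1\right) \left(-34\right) + \frac{46 - 7}{68 - 7}} = \sqrt{34 + \frac{1}{61} \cdot 39} = \sqrt{34 + \frac{39}{61}} = \sqrt{\frac{2113}{61}} = \frac{\sqrt{128893}}{61}$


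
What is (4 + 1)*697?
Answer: 3485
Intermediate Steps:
(4 + 1)*697 = 5*697 = 3485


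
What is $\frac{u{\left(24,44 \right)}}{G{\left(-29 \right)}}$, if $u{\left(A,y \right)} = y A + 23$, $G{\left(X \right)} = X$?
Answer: $- \frac{1079}{29} \approx -37.207$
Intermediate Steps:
$u{\left(A,y \right)} = 23 + A y$ ($u{\left(A,y \right)} = A y + 23 = 23 + A y$)
$\frac{u{\left(24,44 \right)}}{G{\left(-29 \right)}} = \frac{23 + 24 \cdot 44}{-29} = \left(23 + 1056\right) \left(- \frac{1}{29}\right) = 1079 \left(- \frac{1}{29}\right) = - \frac{1079}{29}$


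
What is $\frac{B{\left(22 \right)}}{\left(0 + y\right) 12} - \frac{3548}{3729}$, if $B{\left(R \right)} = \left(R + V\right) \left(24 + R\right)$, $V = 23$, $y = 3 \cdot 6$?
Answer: $\frac{128753}{14916} \approx 8.6319$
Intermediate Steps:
$y = 18$
$B{\left(R \right)} = \left(23 + R\right) \left(24 + R\right)$ ($B{\left(R \right)} = \left(R + 23\right) \left(24 + R\right) = \left(23 + R\right) \left(24 + R\right)$)
$\frac{B{\left(22 \right)}}{\left(0 + y\right) 12} - \frac{3548}{3729} = \frac{552 + 22^{2} + 47 \cdot 22}{\left(0 + 18\right) 12} - \frac{3548}{3729} = \frac{552 + 484 + 1034}{18 \cdot 12} - \frac{3548}{3729} = \frac{2070}{216} - \frac{3548}{3729} = 2070 \cdot \frac{1}{216} - \frac{3548}{3729} = \frac{115}{12} - \frac{3548}{3729} = \frac{128753}{14916}$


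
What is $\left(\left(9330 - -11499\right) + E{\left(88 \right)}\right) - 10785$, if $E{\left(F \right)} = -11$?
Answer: $10033$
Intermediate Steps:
$\left(\left(9330 - -11499\right) + E{\left(88 \right)}\right) - 10785 = \left(\left(9330 - -11499\right) - 11\right) - 10785 = \left(\left(9330 + 11499\right) - 11\right) - 10785 = \left(20829 - 11\right) - 10785 = 20818 - 10785 = 10033$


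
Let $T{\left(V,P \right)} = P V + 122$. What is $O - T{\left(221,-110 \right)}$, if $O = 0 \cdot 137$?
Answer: $24188$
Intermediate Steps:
$O = 0$
$T{\left(V,P \right)} = 122 + P V$
$O - T{\left(221,-110 \right)} = 0 - \left(122 - 24310\right) = 0 - -24188 = 0 + 24188 = 24188$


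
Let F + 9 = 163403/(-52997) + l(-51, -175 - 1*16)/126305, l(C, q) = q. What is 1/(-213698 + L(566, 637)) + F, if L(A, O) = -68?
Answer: -2470305682916721/204414839463730 ≈ -12.085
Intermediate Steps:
F = -80892813107/6693786085 (F = -9 + (163403/(-52997) + (-175 - 1*16)/126305) = -9 + (163403*(-1/52997) + (-175 - 16)*(1/126305)) = -9 + (-163403/52997 - 191*1/126305) = -9 + (-163403/52997 - 191/126305) = -9 - 20648738342/6693786085 = -80892813107/6693786085 ≈ -12.085)
1/(-213698 + L(566, 637)) + F = 1/(-213698 - 68) - 80892813107/6693786085 = 1/(-213766) - 80892813107/6693786085 = -1/213766 - 80892813107/6693786085 = -2470305682916721/204414839463730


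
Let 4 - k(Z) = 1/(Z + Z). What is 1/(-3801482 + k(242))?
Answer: -484/1839915353 ≈ -2.6306e-7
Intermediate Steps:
k(Z) = 4 - 1/(2*Z) (k(Z) = 4 - 1/(Z + Z) = 4 - 1/(2*Z))
1/(-3801482 + k(242)) = 1/(-3801482 + (4 - ½/242)) = 1/(-3801482 + (4 - ½*1/242)) = 1/(-3801482 + (4 - 1/484)) = 1/(-3801482 + 1935/484) = 1/(-1839915353/484) = -484/1839915353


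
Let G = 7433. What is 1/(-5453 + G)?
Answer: 1/1980 ≈ 0.00050505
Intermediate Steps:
1/(-5453 + G) = 1/(-5453 + 7433) = 1/1980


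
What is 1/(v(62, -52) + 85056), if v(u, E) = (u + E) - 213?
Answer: 1/84853 ≈ 1.1785e-5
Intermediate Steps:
v(u, E) = -213 + E + u (v(u, E) = (E + u) - 213 = -213 + E + u)
1/(v(62, -52) + 85056) = 1/((-213 - 52 + 62) + 85056) = 1/(-203 + 85056) = 1/84853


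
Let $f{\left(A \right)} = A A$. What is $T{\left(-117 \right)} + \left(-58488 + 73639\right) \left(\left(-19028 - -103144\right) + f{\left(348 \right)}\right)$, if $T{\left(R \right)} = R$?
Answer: $3109288103$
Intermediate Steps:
$f{\left(A \right)} = A^{2}$
$T{\left(-117 \right)} + \left(-58488 + 73639\right) \left(\left(-19028 - -103144\right) + f{\left(348 \right)}\right) = -117 + \left(-58488 + 73639\right) \left(\left(-19028 - -103144\right) + 348^{2}\right) = -117 + 15151 \left(\left(-19028 + 103144\right) + 121104\right) = -117 + 15151 \left(84116 + 121104\right) = -117 + 15151 \cdot 205220 = -117 + 3109288220 = 3109288103$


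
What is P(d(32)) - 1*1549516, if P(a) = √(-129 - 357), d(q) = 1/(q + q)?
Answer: -1549516 + 9*I*√6 ≈ -1.5495e+6 + 22.045*I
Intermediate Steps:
d(q) = 1/(2*q)
P(a) = 9*I*√6 (P(a) = √(-486) = 9*I*√6)
P(d(32)) - 1*1549516 = 9*I*√6 - 1*1549516 = 9*I*√6 - 1549516 = -1549516 + 9*I*√6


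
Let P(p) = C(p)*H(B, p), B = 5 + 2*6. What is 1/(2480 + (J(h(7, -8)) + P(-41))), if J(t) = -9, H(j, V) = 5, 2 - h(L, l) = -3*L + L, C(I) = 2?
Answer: 1/2481 ≈ 0.00040306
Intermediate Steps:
B = 17 (B = 5 + 12 = 17)
h(L, l) = 2 + 2*L (h(L, l) = 2 - (-3*L + L) = 2 - (-2)*L = 2 + 2*L)
P(p) = 10 (P(p) = 2*5 = 10)
1/(2480 + (J(h(7, -8)) + P(-41))) = 1/(2480 + (-9 + 10)) = 1/(2480 + 1) = 1/2481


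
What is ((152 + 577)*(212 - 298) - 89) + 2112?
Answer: -60671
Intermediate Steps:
((152 + 577)*(212 - 298) - 89) + 2112 = (729*(-86) - 89) + 2112 = (-62694 - 89) + 2112 = -62783 + 2112 = -60671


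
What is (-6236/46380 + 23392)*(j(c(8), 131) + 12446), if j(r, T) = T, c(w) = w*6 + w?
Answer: 3411243120937/11595 ≈ 2.9420e+8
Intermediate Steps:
c(w) = 7*w (c(w) = 6*w + w = 7*w)
(-6236/46380 + 23392)*(j(c(8), 131) + 12446) = (-6236/46380 + 23392)*(131 + 12446) = (-6236*1/46380 + 23392)*12577 = (-1559/11595 + 23392)*12577 = (271228681/11595)*12577 = 3411243120937/11595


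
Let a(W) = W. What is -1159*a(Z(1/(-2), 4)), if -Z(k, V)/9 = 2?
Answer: 20862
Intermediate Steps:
Z(k, V) = -18 (Z(k, V) = -9*2 = -18)
-1159*a(Z(1/(-2), 4)) = -1159*(-18) = 20862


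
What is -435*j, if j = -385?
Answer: 167475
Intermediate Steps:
-435*j = -435*(-385) = 167475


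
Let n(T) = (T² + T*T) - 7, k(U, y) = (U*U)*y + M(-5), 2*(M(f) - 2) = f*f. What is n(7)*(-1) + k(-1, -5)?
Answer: -163/2 ≈ -81.500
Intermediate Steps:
M(f) = 2 + f²/2 (M(f) = 2 + (f*f)/2 = 2 + f²/2)
k(U, y) = 29/2 + y*U² (k(U, y) = (U*U)*y + (2 + (½)*(-5)²) = U²*y + (2 + (½)*25) = y*U² + (2 + 25/2) = y*U² + 29/2 = 29/2 + y*U²)
n(T) = -7 + 2*T² (n(T) = (T² + T²) - 7 = 2*T² - 7 = -7 + 2*T²)
n(7)*(-1) + k(-1, -5) = (-7 + 2*7²)*(-1) + (29/2 - 5*(-1)²) = (-7 + 2*49)*(-1) + (29/2 - 5*1) = (-7 + 98)*(-1) + (29/2 - 5) = 91*(-1) + 19/2 = -91 + 19/2 = -163/2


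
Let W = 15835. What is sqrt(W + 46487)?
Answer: sqrt(62322) ≈ 249.64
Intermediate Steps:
sqrt(W + 46487) = sqrt(15835 + 46487) = sqrt(62322)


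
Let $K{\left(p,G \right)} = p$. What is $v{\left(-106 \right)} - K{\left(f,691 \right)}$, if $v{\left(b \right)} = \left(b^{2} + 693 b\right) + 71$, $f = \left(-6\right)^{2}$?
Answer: $-62187$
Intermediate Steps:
$f = 36$
$v{\left(b \right)} = 71 + b^{2} + 693 b$
$v{\left(-106 \right)} - K{\left(f,691 \right)} = \left(71 + \left(-106\right)^{2} + 693 \left(-106\right)\right) - 36 = \left(71 + 11236 - 73458\right) - 36 = -62151 - 36 = -62187$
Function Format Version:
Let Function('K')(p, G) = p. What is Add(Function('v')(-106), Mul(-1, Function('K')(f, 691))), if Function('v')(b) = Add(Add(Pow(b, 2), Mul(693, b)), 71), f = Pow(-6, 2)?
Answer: -62187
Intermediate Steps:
f = 36
Function('v')(b) = Add(71, Pow(b, 2), Mul(693, b))
Add(Function('v')(-106), Mul(-1, Function('K')(f, 691))) = Add(Add(71, Pow(-106, 2), Mul(693, -106)), Mul(-1, 36)) = Add(Add(71, 11236, -73458), -36) = Add(-62151, -36) = -62187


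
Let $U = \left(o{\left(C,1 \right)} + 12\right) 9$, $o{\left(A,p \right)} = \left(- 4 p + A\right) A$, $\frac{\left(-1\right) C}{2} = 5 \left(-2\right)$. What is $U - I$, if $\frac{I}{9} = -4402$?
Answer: $42606$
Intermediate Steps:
$I = -39618$ ($I = 9 \left(-4402\right) = -39618$)
$C = 20$ ($C = - 2 \cdot 5 \left(-2\right) = \left(-2\right) \left(-10\right) = 20$)
$o{\left(A,p \right)} = A \left(A - 4 p\right)$ ($o{\left(A,p \right)} = \left(A - 4 p\right) A = A \left(A - 4 p\right)$)
$U = 2988$ ($U = \left(20 \left(20 - 4\right) + 12\right) 9 = \left(20 \cdot 16 + 12\right) 9 = \left(320 + 12\right) 9 = 332 \cdot 9 = 2988$)
$U - I = 2988 - -39618 = 2988 + 39618 = 42606$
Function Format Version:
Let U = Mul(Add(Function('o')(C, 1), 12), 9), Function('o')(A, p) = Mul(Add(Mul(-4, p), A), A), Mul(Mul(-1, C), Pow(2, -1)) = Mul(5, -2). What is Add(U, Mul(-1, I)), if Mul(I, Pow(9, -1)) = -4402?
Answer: 42606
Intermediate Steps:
I = -39618 (I = Mul(9, -4402) = -39618)
C = 20 (C = Mul(-2, Mul(5, -2)) = Mul(-2, -10) = 20)
Function('o')(A, p) = Mul(A, Add(A, Mul(-4, p))) (Function('o')(A, p) = Mul(Add(A, Mul(-4, p)), A) = Mul(A, Add(A, Mul(-4, p))))
U = 2988 (U = Mul(Add(Mul(20, Add(20, Mul(-4, 1))), 12), 9) = Mul(Add(Mul(20, Add(20, -4)), 12), 9) = Mul(Add(Mul(20, 16), 12), 9) = Mul(Add(320, 12), 9) = Mul(332, 9) = 2988)
Add(U, Mul(-1, I)) = Add(2988, Mul(-1, -39618)) = Add(2988, 39618) = 42606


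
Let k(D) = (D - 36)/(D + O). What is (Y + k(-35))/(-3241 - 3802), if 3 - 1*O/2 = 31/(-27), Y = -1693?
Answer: 1218736/5078003 ≈ 0.24000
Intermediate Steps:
O = 224/27 (O = 6 - 62/(-27) = 6 - 62*(-1)/27 = 6 - 2*(-31/27) = 6 + 62/27 = 224/27 ≈ 8.2963)
k(D) = (-36 + D)/(224/27 + D) (k(D) = (D - 36)/(D + 224/27) = (-36 + D)/(224/27 + D))
(Y + k(-35))/(-3241 - 3802) = (-1693 + 27*(-36 - 35)/(224 + 27*(-35)))/(-3241 - 3802) = (-1693 + 27*(-71)/(224 - 945))/(-7043) = (-1693 + 27*(-71)/(-721))*(-1/7043) = (-1693 + 27*(-1/721)*(-71))*(-1/7043) = (-1693 + 1917/721)*(-1/7043) = -1218736/721*(-1/7043) = 1218736/5078003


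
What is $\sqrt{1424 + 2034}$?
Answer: $\sqrt{3458} \approx 58.805$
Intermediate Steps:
$\sqrt{1424 + 2034} = \sqrt{3458}$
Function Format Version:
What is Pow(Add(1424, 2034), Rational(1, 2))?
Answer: Pow(3458, Rational(1, 2)) ≈ 58.805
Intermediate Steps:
Pow(Add(1424, 2034), Rational(1, 2)) = Pow(3458, Rational(1, 2))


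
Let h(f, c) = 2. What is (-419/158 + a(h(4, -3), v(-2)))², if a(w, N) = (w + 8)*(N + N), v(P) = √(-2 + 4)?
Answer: 20146761/24964 - 8380*√2/79 ≈ 657.02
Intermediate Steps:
v(P) = √2
a(w, N) = 2*N*(8 + w) (a(w, N) = (8 + w)*(2*N) = 2*N*(8 + w))
(-419/158 + a(h(4, -3), v(-2)))² = (-419/158 + 2*√2*(8 + 2))² = (-419*1/158 + 2*√2*10)² = (-419/158 + 20*√2)²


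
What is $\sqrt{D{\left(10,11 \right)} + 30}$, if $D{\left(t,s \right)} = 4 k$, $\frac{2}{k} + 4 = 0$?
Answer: $2 \sqrt{7} \approx 5.2915$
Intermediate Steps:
$k = - \frac{1}{2}$ ($k = \frac{2}{-4 + 0} = \frac{2}{-4} = 2 \left(- \frac{1}{4}\right) = - \frac{1}{2} \approx -0.5$)
$D{\left(t,s \right)} = -2$ ($D{\left(t,s \right)} = 4 \left(- \frac{1}{2}\right) = -2$)
$\sqrt{D{\left(10,11 \right)} + 30} = \sqrt{-2 + 30} = \sqrt{28} = 2 \sqrt{7}$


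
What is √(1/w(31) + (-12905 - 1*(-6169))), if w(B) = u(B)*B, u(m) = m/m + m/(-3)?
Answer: I*√1268766667/434 ≈ 82.073*I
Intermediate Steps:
u(m) = 1 - m/3 (u(m) = 1 + m*(-⅓) = 1 - m/3)
w(B) = B*(1 - B/3) (w(B) = (1 - B/3)*B = B*(1 - B/3))
√(1/w(31) + (-12905 - 1*(-6169))) = √(1/((⅓)*31*(3 - 1*31)) + (-12905 - 1*(-6169))) = √(1/((⅓)*31*(3 - 31)) + (-12905 + 6169)) = √(1/((⅓)*31*(-28)) - 6736) = √(1/(-868/3) - 6736) = √(-3/868 - 6736) = √(-5846851/868) = I*√1268766667/434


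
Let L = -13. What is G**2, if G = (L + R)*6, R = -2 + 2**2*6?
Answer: 2916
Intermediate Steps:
R = 22 (R = -2 + 4*6 = -2 + 24 = 22)
G = 54 (G = (-13 + 22)*6 = 9*6 = 54)
G**2 = 54**2 = 2916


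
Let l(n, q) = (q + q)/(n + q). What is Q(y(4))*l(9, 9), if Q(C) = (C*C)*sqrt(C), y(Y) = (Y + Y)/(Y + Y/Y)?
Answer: 128*sqrt(10)/125 ≈ 3.2382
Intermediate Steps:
y(Y) = 2*Y/(1 + Y) (y(Y) = (2*Y)/(Y + 1) = (2*Y)/(1 + Y) = 2*Y/(1 + Y))
Q(C) = C**(5/2) (Q(C) = C**2*sqrt(C) = C**(5/2))
l(n, q) = 2*q/(n + q) (l(n, q) = (2*q)/(n + q) = 2*q/(n + q))
Q(y(4))*l(9, 9) = (2*4/(1 + 4))**(5/2)*(2*9/(9 + 9)) = (2*4/5)**(5/2)*(2*9/18) = (2*4*(1/5))**(5/2)*(2*9*(1/18)) = (8/5)**(5/2)*1 = (128*sqrt(10)/125)*1 = 128*sqrt(10)/125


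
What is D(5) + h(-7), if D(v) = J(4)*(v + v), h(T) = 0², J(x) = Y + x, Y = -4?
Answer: 0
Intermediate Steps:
J(x) = -4 + x
h(T) = 0
D(v) = 0 (D(v) = (-4 + 4)*(v + v) = 0*(2*v) = 0)
D(5) + h(-7) = 0 + 0 = 0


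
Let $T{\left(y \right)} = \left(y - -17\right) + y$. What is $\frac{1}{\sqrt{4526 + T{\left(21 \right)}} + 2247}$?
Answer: $\frac{321}{720632} - \frac{\sqrt{4585}}{5044424} \approx 0.00043202$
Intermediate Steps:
$T{\left(y \right)} = 17 + 2 y$ ($T{\left(y \right)} = \left(y + 17\right) + y = \left(17 + y\right) + y = 17 + 2 y$)
$\frac{1}{\sqrt{4526 + T{\left(21 \right)}} + 2247} = \frac{1}{\sqrt{4526 + \left(17 + 2 \cdot 21\right)} + 2247} = \frac{1}{\sqrt{4526 + \left(17 + 42\right)} + 2247} = \frac{1}{\sqrt{4526 + 59} + 2247} = \frac{1}{\sqrt{4585} + 2247} = \frac{1}{2247 + \sqrt{4585}}$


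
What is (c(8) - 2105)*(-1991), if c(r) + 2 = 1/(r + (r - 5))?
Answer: 4194856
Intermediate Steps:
c(r) = -2 + 1/(-5 + 2*r) (c(r) = -2 + 1/(r + (r - 5)) = -2 + 1/(r + (-5 + r)) = -2 + 1/(-5 + 2*r))
(c(8) - 2105)*(-1991) = ((11 - 4*8)/(-5 + 2*8) - 2105)*(-1991) = ((11 - 32)/(-5 + 16) - 2105)*(-1991) = (-21/11 - 2105)*(-1991) = -23176/11*(-1991) = 4194856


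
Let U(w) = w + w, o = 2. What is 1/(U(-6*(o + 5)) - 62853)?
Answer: -1/62937 ≈ -1.5889e-5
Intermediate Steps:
U(w) = 2*w
1/(U(-6*(o + 5)) - 62853) = 1/(2*(-6*(2 + 5)) - 62853) = 1/(2*(-6*7) - 62853) = 1/(2*(-42) - 62853) = 1/(-84 - 62853) = 1/(-62937) = -1/62937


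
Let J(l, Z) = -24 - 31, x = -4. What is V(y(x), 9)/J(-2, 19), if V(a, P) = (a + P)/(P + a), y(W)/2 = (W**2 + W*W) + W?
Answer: -1/55 ≈ -0.018182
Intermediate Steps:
y(W) = 2*W + 4*W**2 (y(W) = 2*((W**2 + W*W) + W) = 2*((W**2 + W**2) + W) = 2*(2*W**2 + W) = 2*(W + 2*W**2) = 2*W + 4*W**2)
J(l, Z) = -55
V(a, P) = 1 (V(a, P) = (P + a)/(P + a) = 1)
V(y(x), 9)/J(-2, 19) = 1/(-55) = 1*(-1/55) = -1/55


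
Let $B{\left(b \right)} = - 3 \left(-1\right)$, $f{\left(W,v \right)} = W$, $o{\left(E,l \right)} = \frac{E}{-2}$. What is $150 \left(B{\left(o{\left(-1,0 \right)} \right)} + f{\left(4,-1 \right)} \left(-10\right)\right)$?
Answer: $-5550$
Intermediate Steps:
$o{\left(E,l \right)} = - \frac{E}{2}$ ($o{\left(E,l \right)} = E \left(- \frac{1}{2}\right) = - \frac{E}{2}$)
$B{\left(b \right)} = 3$ ($B{\left(b \right)} = \left(-1\right) \left(-3\right) = 3$)
$150 \left(B{\left(o{\left(-1,0 \right)} \right)} + f{\left(4,-1 \right)} \left(-10\right)\right) = 150 \left(3 + 4 \left(-10\right)\right) = 150 \left(3 - 40\right) = 150 \left(-37\right) = -5550$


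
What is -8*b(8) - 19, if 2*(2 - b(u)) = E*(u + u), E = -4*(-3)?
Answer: 733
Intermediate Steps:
E = 12
b(u) = 2 - 12*u (b(u) = 2 - 6*(u + u) = 2 - 6*2*u = 2 - 12*u)
-8*b(8) - 19 = -8*(2 - 12*8) - 19 = -8*(2 - 96) - 19 = -8*(-94) - 19 = 752 - 19 = 733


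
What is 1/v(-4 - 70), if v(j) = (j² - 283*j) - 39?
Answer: 1/26379 ≈ 3.7909e-5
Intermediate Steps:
v(j) = -39 + j² - 283*j
1/v(-4 - 70) = 1/(-39 + (-4 - 70)² - 283*(-4 - 70)) = 1/(-39 + (-74)² - 283*(-74)) = 1/(-39 + 5476 + 20942) = 1/26379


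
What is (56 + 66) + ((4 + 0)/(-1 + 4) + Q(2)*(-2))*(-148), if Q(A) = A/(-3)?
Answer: -818/3 ≈ -272.67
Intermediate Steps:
Q(A) = -A/3 (Q(A) = A*(-1/3) = -A/3)
(56 + 66) + ((4 + 0)/(-1 + 4) + Q(2)*(-2))*(-148) = (56 + 66) + ((4 + 0)/(-1 + 4) - 1/3*2*(-2))*(-148) = 122 + (4/3 - 2/3*(-2))*(-148) = 122 + (4*(1/3) + 4/3)*(-148) = 122 + (4/3 + 4/3)*(-148) = 122 + (8/3)*(-148) = 122 - 1184/3 = -818/3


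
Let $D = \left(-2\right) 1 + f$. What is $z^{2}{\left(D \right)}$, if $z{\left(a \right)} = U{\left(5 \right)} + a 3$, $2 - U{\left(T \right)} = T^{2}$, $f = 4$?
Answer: $289$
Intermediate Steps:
$U{\left(T \right)} = 2 - T^{2}$
$D = 2$ ($D = \left(-2\right) 1 + 4 = -2 + 4 = 2$)
$z{\left(a \right)} = -23 + 3 a$ ($z{\left(a \right)} = \left(2 - 5^{2}\right) + a 3 = \left(2 - 25\right) + 3 a = -23 + 3 a$)
$z^{2}{\left(D \right)} = \left(-23 + 3 \cdot 2\right)^{2} = \left(-23 + 6\right)^{2} = \left(-17\right)^{2} = 289$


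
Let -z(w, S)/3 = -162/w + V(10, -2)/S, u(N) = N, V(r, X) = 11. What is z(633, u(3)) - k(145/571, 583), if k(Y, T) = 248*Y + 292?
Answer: -44000801/120481 ≈ -365.21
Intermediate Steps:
z(w, S) = -33/S + 486/w (z(w, S) = -3*(-162/w + 11/S) = -33/S + 486/w)
k(Y, T) = 292 + 248*Y
z(633, u(3)) - k(145/571, 583) = (-33/3 + 486/633) - (292 + 248*(145/571)) = (-33*1/3 + 486*(1/633)) - (292 + 248*(145*(1/571))) = (-11 + 162/211) - (292 + 248*(145/571)) = -2159/211 - (292 + 35960/571) = -2159/211 - 1*202692/571 = -2159/211 - 202692/571 = -44000801/120481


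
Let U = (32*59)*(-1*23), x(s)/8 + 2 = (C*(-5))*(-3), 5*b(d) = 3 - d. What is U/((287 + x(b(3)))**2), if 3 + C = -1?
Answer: -43424/43681 ≈ -0.99412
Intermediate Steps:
C = -4 (C = -3 - 1 = -4)
b(d) = 3/5 - d/5 (b(d) = (3 - d)/5 = 3/5 - d/5)
x(s) = -496 (x(s) = -16 + 8*(-4*(-5)*(-3)) = -16 + 8*(20*(-3)) = -16 + 8*(-60) = -16 - 480 = -496)
U = -43424 (U = 1888*(-23) = -43424)
U/((287 + x(b(3)))**2) = -43424/(287 - 496)**2 = -43424/((-209)**2) = -43424/43681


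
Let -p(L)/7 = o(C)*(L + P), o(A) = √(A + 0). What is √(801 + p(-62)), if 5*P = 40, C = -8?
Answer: 3*√(89 + 84*I*√2) ≈ 32.687 + 16.354*I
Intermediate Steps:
P = 8 (P = (⅕)*40 = 8)
o(A) = √A
p(L) = -14*I*√2*(8 + L) (p(L) = -7*√(-8)*(L + 8) = -7*2*I*√2*(8 + L) = -14*I*√2*(8 + L))
√(801 + p(-62)) = √(801 + 14*I*√2*(-8 - 1*(-62))) = √(801 + 14*I*√2*(-8 + 62)) = √(801 + 14*I*√2*54) = √(801 + 756*I*√2)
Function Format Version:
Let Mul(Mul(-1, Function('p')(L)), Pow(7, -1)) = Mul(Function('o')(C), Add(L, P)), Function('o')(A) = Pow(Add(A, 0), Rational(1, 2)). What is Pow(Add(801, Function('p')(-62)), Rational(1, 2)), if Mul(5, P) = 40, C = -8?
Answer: Mul(3, Pow(Add(89, Mul(84, I, Pow(2, Rational(1, 2)))), Rational(1, 2))) ≈ Add(32.687, Mul(16.354, I))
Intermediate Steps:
P = 8 (P = Mul(Rational(1, 5), 40) = 8)
Function('o')(A) = Pow(A, Rational(1, 2))
Function('p')(L) = Mul(-14, I, Pow(2, Rational(1, 2)), Add(8, L)) (Function('p')(L) = Mul(-7, Mul(Pow(-8, Rational(1, 2)), Add(L, 8))) = Mul(-7, Mul(Mul(2, I, Pow(2, Rational(1, 2))), Add(8, L))) = Mul(-7, Mul(2, I, Pow(2, Rational(1, 2)), Add(8, L))) = Mul(-14, I, Pow(2, Rational(1, 2)), Add(8, L)))
Pow(Add(801, Function('p')(-62)), Rational(1, 2)) = Pow(Add(801, Mul(14, I, Pow(2, Rational(1, 2)), Add(-8, Mul(-1, -62)))), Rational(1, 2)) = Pow(Add(801, Mul(14, I, Pow(2, Rational(1, 2)), Add(-8, 62))), Rational(1, 2)) = Pow(Add(801, Mul(14, I, Pow(2, Rational(1, 2)), 54)), Rational(1, 2)) = Pow(Add(801, Mul(756, I, Pow(2, Rational(1, 2)))), Rational(1, 2))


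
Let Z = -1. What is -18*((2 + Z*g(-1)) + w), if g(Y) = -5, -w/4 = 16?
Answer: 1026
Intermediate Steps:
w = -64 (w = -4*16 = -64)
-18*((2 + Z*g(-1)) + w) = -18*((2 - 1*(-5)) - 64) = -18*((2 + 5) - 64) = -18*(7 - 64) = -18*(-57) = 1026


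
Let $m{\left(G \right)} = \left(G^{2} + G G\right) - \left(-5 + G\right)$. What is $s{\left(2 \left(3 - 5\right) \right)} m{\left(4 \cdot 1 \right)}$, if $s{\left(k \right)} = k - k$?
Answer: $0$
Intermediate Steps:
$m{\left(G \right)} = 5 - G + 2 G^{2}$ ($m{\left(G \right)} = \left(G^{2} + G^{2}\right) - \left(-5 + G\right) = 2 G^{2} - \left(-5 + G\right) = 5 - G + 2 G^{2}$)
$s{\left(k \right)} = 0$
$s{\left(2 \left(3 - 5\right) \right)} m{\left(4 \cdot 1 \right)} = 0 \left(5 - 4 \cdot 1 + 2 \left(4 \cdot 1\right)^{2}\right) = 0 \left(5 - 4 + 2 \cdot 4^{2}\right) = 0 \left(5 - 4 + 2 \cdot 16\right) = 0 \left(5 - 4 + 32\right) = 0 \cdot 33 = 0$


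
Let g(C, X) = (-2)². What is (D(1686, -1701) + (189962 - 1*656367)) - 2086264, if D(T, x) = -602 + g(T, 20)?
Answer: -2553267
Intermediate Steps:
g(C, X) = 4
D(T, x) = -598 (D(T, x) = -602 + 4 = -598)
(D(1686, -1701) + (189962 - 1*656367)) - 2086264 = (-598 + (189962 - 1*656367)) - 2086264 = (-598 + (189962 - 656367)) - 2086264 = (-598 - 466405) - 2086264 = -467003 - 2086264 = -2553267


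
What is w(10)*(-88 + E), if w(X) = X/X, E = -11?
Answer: -99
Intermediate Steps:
w(X) = 1
w(10)*(-88 + E) = 1*(-88 - 11) = 1*(-99) = -99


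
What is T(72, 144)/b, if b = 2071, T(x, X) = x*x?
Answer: 5184/2071 ≈ 2.5031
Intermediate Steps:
T(x, X) = x**2
T(72, 144)/b = 72**2/2071 = 5184*(1/2071) = 5184/2071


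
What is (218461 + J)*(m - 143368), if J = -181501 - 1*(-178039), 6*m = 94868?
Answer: -82273667330/3 ≈ -2.7425e+10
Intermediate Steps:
m = 47434/3 (m = (⅙)*94868 = 47434/3 ≈ 15811.)
J = -3462 (J = -181501 + 178039 = -3462)
(218461 + J)*(m - 143368) = (218461 - 3462)*(47434/3 - 143368) = 214999*(-382670/3) = -82273667330/3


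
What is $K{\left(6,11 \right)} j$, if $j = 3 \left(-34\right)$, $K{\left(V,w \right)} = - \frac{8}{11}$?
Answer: $\frac{816}{11} \approx 74.182$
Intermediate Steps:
$K{\left(V,w \right)} = - \frac{8}{11}$ ($K{\left(V,w \right)} = \left(-8\right) \frac{1}{11} = - \frac{8}{11}$)
$j = -102$
$K{\left(6,11 \right)} j = \left(- \frac{8}{11}\right) \left(-102\right) = \frac{816}{11}$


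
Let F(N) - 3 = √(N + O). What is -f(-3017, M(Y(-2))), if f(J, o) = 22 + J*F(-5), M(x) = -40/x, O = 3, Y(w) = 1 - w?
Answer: 9029 + 3017*I*√2 ≈ 9029.0 + 4266.7*I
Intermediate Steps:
F(N) = 3 + √(3 + N) (F(N) = 3 + √(N + 3) = 3 + √(3 + N))
f(J, o) = 22 + J*(3 + I*√2) (f(J, o) = 22 + J*(3 + √(3 - 5)) = 22 + J*(3 + √(-2)) = 22 + J*(3 + I*√2))
-f(-3017, M(Y(-2))) = -(22 - 3017*(3 + I*√2)) = -(22 + (-9051 - 3017*I*√2)) = -(-9029 - 3017*I*√2) = 9029 + 3017*I*√2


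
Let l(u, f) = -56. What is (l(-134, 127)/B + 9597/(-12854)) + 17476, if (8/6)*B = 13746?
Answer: 4631580755785/265036626 ≈ 17475.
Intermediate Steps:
B = 20619/2 (B = (¾)*13746 = 20619/2 ≈ 10310.)
(l(-134, 127)/B + 9597/(-12854)) + 17476 = (-56/20619/2 + 9597/(-12854)) + 17476 = (-56*2/20619 + 9597*(-1/12854)) + 17476 = (-112/20619 - 9597/12854) + 17476 = -199320191/265036626 + 17476 = 4631580755785/265036626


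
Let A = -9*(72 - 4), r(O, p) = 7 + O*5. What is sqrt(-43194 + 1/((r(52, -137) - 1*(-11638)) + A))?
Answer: 11*I*sqrt(45525708053)/11293 ≈ 207.83*I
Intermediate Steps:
r(O, p) = 7 + 5*O
A = -612 (A = -9*68 = -612)
sqrt(-43194 + 1/((r(52, -137) - 1*(-11638)) + A)) = sqrt(-43194 + 1/(((7 + 5*52) - 1*(-11638)) - 612)) = sqrt(-43194 + 1/(((7 + 260) + 11638) - 612)) = sqrt(-43194 + 1/((267 + 11638) - 612)) = sqrt(-43194 + 1/(11905 - 612)) = sqrt(-43194 + 1/11293) = sqrt(-487789841/11293) = 11*I*sqrt(45525708053)/11293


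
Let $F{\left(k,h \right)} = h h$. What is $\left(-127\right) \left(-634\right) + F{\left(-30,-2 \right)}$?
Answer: $80522$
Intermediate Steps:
$F{\left(k,h \right)} = h^{2}$
$\left(-127\right) \left(-634\right) + F{\left(-30,-2 \right)} = \left(-127\right) \left(-634\right) + \left(-2\right)^{2} = 80518 + 4 = 80522$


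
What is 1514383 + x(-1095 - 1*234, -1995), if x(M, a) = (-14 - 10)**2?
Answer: 1514959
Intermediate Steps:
x(M, a) = 576 (x(M, a) = (-24)**2 = 576)
1514383 + x(-1095 - 1*234, -1995) = 1514383 + 576 = 1514959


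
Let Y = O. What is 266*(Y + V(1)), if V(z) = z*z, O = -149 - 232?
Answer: -101080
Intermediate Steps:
O = -381
V(z) = z²
Y = -381
266*(Y + V(1)) = 266*(-381 + 1²) = 266*(-381 + 1) = 266*(-380) = -101080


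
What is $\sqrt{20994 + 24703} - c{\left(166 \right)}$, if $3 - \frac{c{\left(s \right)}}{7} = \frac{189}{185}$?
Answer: $- \frac{2562}{185} + \sqrt{45697} \approx 199.92$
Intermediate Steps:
$c{\left(s \right)} = \frac{2562}{185}$ ($c{\left(s \right)} = 21 - 7 \cdot \frac{189}{185} = 21 - 7 \cdot 189 \cdot \frac{1}{185} = 21 - \frac{1323}{185} = \frac{2562}{185}$)
$\sqrt{20994 + 24703} - c{\left(166 \right)} = \sqrt{20994 + 24703} - \frac{2562}{185} = \sqrt{45697} - \frac{2562}{185} = - \frac{2562}{185} + \sqrt{45697}$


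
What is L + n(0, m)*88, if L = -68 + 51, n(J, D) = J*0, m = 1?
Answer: -17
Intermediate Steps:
n(J, D) = 0
L = -17
L + n(0, m)*88 = -17 + 0*88 = -17 + 0 = -17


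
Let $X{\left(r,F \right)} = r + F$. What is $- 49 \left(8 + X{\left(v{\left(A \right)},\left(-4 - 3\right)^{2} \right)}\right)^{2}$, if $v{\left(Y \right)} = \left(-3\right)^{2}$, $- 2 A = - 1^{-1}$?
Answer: $-213444$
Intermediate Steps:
$A = \frac{1}{2}$ ($A = - \frac{\left(-1\right) 1^{-1}}{2} = - \frac{\left(-1\right) 1}{2} = \left(- \frac{1}{2}\right) \left(-1\right) = \frac{1}{2} \approx 0.5$)
$v{\left(Y \right)} = 9$
$X{\left(r,F \right)} = F + r$
$- 49 \left(8 + X{\left(v{\left(A \right)},\left(-4 - 3\right)^{2} \right)}\right)^{2} = - 49 \left(8 + \left(\left(-4 - 3\right)^{2} + 9\right)\right)^{2} = - 49 \left(8 + \left(\left(-7\right)^{2} + 9\right)\right)^{2} = - 49 \left(8 + \left(49 + 9\right)\right)^{2} = - 49 \left(8 + 58\right)^{2} = - 49 \cdot 66^{2} = \left(-49\right) 4356 = -213444$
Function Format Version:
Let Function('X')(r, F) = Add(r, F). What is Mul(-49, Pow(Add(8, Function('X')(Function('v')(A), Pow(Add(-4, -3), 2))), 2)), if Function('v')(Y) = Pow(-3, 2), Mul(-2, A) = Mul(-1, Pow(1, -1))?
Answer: -213444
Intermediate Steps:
A = Rational(1, 2) (A = Mul(Rational(-1, 2), Mul(-1, Pow(1, -1))) = Mul(Rational(-1, 2), Mul(-1, 1)) = Mul(Rational(-1, 2), -1) = Rational(1, 2) ≈ 0.50000)
Function('v')(Y) = 9
Function('X')(r, F) = Add(F, r)
Mul(-49, Pow(Add(8, Function('X')(Function('v')(A), Pow(Add(-4, -3), 2))), 2)) = Mul(-49, Pow(Add(8, Add(Pow(Add(-4, -3), 2), 9)), 2)) = Mul(-49, Pow(Add(8, Add(Pow(-7, 2), 9)), 2)) = Mul(-49, Pow(Add(8, Add(49, 9)), 2)) = Mul(-49, Pow(Add(8, 58), 2)) = Mul(-49, Pow(66, 2)) = Mul(-49, 4356) = -213444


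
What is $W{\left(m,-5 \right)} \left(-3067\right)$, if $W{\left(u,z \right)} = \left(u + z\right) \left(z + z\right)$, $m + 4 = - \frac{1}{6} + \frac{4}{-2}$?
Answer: $- \frac{1027445}{3} \approx -3.4248 \cdot 10^{5}$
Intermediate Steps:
$m = - \frac{37}{6}$ ($m = -4 + \left(- \frac{1}{6} + \frac{4}{-2}\right) = -4 + \left(\left(-1\right) \frac{1}{6} + 4 \left(- \frac{1}{2}\right)\right) = -4 - \frac{13}{6} = - \frac{37}{6} \approx -6.1667$)
$W{\left(u,z \right)} = 2 z \left(u + z\right)$ ($W{\left(u,z \right)} = \left(u + z\right) 2 z = 2 z \left(u + z\right)$)
$W{\left(m,-5 \right)} \left(-3067\right) = 2 \left(-5\right) \left(- \frac{37}{6} - 5\right) \left(-3067\right) = 2 \left(-5\right) \left(- \frac{67}{6}\right) \left(-3067\right) = \frac{335}{3} \left(-3067\right) = - \frac{1027445}{3}$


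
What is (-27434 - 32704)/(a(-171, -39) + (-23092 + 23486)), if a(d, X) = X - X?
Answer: -30069/197 ≈ -152.63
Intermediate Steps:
a(d, X) = 0
(-27434 - 32704)/(a(-171, -39) + (-23092 + 23486)) = (-27434 - 32704)/(0 + (-23092 + 23486)) = -60138/(0 + 394) = -60138/394 = -60138*1/394 = -30069/197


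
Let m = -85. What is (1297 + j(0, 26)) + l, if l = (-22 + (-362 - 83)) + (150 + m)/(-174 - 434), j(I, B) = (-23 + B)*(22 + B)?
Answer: 592127/608 ≈ 973.89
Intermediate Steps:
l = -284001/608 (l = (-22 + (-362 - 83)) + (150 - 85)/(-174 - 434) = (-22 - 445) + 65/(-608) = -467 + 65*(-1/608) = -467 - 65/608 = -284001/608 ≈ -467.11)
(1297 + j(0, 26)) + l = (1297 + (-506 + 26² - 1*26)) - 284001/608 = (1297 + (-506 + 676 - 26)) - 284001/608 = (1297 + 144) - 284001/608 = 1441 - 284001/608 = 592127/608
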